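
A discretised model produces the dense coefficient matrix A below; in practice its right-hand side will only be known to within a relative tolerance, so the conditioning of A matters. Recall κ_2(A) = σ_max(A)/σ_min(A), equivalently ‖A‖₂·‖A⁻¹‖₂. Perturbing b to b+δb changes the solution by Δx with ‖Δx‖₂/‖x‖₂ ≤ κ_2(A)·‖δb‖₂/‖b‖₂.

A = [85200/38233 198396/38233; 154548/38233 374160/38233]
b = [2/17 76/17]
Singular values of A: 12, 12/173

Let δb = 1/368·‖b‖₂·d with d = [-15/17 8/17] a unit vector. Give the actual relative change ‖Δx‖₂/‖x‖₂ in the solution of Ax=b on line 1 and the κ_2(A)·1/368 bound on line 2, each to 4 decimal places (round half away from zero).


from the listed singular values, σ₁ = 12, σ_n = 12/173
κ_2(A) = 12 / (12/173) = 173.0000
bound on ‖Δx‖/‖x‖: κ·ε = 173.0000·1/368 = 0.4701
solve Ax = b  →  x = [-26.4872 11.3974]
2-norm of b is 4.4721; of x, 28.8353
with δb = [-0.0107 0.0057], A·Δx = δb → ‖Δx‖ = 0.1752
dividing the unrounded norms, ‖Δx‖/‖x‖ = 0.0061
so the bound overstates the realised error by a factor of ≈ 77.3731 (computed from the unrounded values)

0.0061
0.4701


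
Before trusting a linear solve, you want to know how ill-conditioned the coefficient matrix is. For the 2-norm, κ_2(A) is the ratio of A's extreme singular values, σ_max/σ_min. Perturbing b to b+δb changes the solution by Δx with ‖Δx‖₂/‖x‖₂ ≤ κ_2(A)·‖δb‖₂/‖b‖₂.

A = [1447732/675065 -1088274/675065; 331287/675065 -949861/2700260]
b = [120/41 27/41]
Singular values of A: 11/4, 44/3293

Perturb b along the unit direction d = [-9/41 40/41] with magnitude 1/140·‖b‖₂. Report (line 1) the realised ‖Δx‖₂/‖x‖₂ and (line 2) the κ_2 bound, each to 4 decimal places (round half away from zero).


1.4701
1.4701

largest singular value 11/4, smallest 44/3293
κ = σ_max/σ_min = (11/4)/(44/3293) = 205.8125
κ_2(A)·‖δb‖/‖b‖ = 1.4701
solve Ax = b  →  x = [0.8727 -0.6545]
‖b‖₂ = 3.0000 and ‖x‖₂ = 1.0909
δb = ε·‖b‖·d = [-0.0047 0.0209]; solving A·Δx = δb gives ‖Δx‖ = 1.6037
dividing the unrounded norms, ‖Δx‖/‖x‖ = 1.4701
tightness: 1.4701 against a bound of 1.4701; the bound is attained (ratio 1)


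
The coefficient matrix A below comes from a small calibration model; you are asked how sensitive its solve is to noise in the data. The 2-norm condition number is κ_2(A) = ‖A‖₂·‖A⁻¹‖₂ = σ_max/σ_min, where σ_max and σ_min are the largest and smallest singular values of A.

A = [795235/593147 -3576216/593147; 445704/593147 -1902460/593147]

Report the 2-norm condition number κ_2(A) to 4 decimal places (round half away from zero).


212.7500

M = AᵀA = [2875608169/1217381881 -12774623400/1217381881; -12774623400/1217381881 56777421904/1217381881]. tr(M)=35486633/724201, det(M)=38416/724201
solving λ² − 35486633/724201·λ + 38416/724201 = 0 gives λ = 49, 784/724201
κ_2(A) = √(λ_max/λ_min) = √(49 / (784/724201)) = 212.7500


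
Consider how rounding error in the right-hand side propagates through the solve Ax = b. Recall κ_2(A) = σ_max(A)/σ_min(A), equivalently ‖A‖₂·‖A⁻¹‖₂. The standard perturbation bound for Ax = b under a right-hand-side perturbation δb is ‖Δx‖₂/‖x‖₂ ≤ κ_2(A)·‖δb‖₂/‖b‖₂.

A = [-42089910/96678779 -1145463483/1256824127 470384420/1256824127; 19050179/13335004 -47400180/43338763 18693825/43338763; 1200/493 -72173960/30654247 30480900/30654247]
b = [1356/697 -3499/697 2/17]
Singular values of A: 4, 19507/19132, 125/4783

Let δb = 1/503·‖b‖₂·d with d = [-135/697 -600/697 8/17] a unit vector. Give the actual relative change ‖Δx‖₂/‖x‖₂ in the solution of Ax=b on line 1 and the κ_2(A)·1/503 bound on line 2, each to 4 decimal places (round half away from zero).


0.0027
0.3043

from the listed singular values, σ₁ = 4, σ_n = 125/4783
κ = σ_max/σ_min = 4/(125/4783) = 153.0560
bound on ‖Δx‖/‖x‖: κ·ε = 153.0560·1/503 = 0.3043
solve Ax = b  →  x = [-2.4755 57.3288 141.9237]
‖b‖ = 5.3852, ‖x‖ = 153.0851
with δb = [-0.0021 -0.0092 0.0050], A·Δx = δb → ‖Δx‖ = 0.4097
relative error = 0.0027
so the bound overstates the realised error by a factor of ≈ 113.7088 (computed from the unrounded values)


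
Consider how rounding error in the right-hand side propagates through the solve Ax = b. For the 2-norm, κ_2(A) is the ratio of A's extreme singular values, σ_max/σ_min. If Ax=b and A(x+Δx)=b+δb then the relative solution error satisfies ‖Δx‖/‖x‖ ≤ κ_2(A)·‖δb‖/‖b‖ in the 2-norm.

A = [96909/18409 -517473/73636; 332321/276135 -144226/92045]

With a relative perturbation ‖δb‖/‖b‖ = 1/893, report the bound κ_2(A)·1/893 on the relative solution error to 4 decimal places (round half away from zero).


0.4344

AᵀA = [1322719786/45360225 -2351458439/60480300; -2351458439/60480300 4180413961/80640400]; tr = 2351489689/29030544, det = 140625/3225616
solving λ² − 2351489689/29030544·λ + 140625/3225616 = 0 gives λ = 81, 15625/29030544
κ_2(A) = √(λ_max/λ_min) = √(81 / (15625/29030544)) = 387.9360
κ_2(A)·‖δb‖/‖b‖ = 0.4344


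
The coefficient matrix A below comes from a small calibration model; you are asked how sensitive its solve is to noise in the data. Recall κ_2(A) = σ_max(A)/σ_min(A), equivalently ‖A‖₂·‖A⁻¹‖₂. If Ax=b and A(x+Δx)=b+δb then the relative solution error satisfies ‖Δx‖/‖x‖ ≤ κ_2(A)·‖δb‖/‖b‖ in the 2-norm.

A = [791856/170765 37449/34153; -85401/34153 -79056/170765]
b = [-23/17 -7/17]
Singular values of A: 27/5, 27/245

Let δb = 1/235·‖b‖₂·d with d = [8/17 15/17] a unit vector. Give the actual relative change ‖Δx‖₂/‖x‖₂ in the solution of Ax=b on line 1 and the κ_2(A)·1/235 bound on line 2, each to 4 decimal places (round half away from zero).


from the listed singular values, σ₁ = 27/5, σ_n = 27/245
κ_2(A) = (27/5) / (27/245) = 49.0000
worst-case relative error ≤ 49.0000 × 1/235 = 0.2085
solve Ax = b  →  x = [1.8112 -8.8934]
‖b‖₂ = 1.4142 and ‖x‖₂ = 9.0760
re-solving with b+δb shifts x by Δx of norm 0.0546
relative error = 0.0060
so the bound overstates the realised error by a factor of ≈ 34.6554 (computed from the unrounded values)

0.0060
0.2085


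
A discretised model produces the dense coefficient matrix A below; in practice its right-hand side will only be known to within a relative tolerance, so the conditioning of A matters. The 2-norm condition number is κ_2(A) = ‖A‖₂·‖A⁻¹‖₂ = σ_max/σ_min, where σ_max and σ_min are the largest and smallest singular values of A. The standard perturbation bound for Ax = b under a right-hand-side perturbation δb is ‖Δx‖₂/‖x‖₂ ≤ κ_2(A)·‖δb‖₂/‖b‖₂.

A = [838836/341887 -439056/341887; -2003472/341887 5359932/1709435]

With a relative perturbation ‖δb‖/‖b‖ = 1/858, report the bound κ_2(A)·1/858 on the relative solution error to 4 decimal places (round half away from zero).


0.3606

form AᵀA = [27914472720/691637401 -74437595136/3458187005; -74437595136/3458187005 198509617296/17290935025] with trace 3101631264/59830225 and determinant 1679616/59830225
λ_max, λ_min = (3101631264/59830225 ± √9619714530609463296/3579655823550625)/2 = 1296/25, 1296/2393209
κ = σ_max/σ_min = (36/5)/(36/1547) = 309.4000
perturbation bound = 309.4000·1/858 = 0.3606


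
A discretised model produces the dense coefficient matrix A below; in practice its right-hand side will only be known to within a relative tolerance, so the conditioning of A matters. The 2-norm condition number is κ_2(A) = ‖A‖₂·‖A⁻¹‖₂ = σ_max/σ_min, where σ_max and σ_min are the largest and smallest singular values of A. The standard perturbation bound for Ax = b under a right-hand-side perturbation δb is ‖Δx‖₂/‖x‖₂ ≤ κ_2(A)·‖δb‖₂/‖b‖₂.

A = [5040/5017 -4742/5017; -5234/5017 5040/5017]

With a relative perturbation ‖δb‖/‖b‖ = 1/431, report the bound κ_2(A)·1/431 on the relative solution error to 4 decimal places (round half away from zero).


form AᵀA = [1820564/867941 -1733760/867941; -1733760/867941 1651316/867941] with trace 119720/29929 and determinant 16/29929
solving λ² − 119720/29929·λ + 16/29929 = 0 gives λ = 4, 4/29929
so κ_2 = √(4 / (4/29929)) = 173.0000
perturbation bound = 173.0000·1/431 = 0.4014

0.4014


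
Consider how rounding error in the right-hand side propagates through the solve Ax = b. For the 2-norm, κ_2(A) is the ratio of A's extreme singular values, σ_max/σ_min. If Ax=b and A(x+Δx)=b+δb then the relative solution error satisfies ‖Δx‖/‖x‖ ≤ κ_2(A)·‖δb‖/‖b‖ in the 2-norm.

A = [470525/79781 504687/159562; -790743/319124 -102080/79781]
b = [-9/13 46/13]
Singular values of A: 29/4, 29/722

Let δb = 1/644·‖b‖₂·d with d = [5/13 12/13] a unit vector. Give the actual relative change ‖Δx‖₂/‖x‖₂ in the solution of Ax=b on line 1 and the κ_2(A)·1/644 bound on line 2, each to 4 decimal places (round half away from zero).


σ_max = 29/4, σ_min = 29/722
condition number: (29/4) ÷ (29/722) = 180.5000
worst-case relative error ≤ 180.5000 × 1/644 = 0.2803
solve Ax = b  →  x = [-35.3915 65.7728]
‖b‖₂ = 3.6056 and ‖x‖₂ = 74.6902
δb = ε·‖b‖·d = [0.0022 0.0052]; solving A·Δx = δb gives ‖Δx‖ = 0.1394
dividing the unrounded norms, ‖Δx‖/‖x‖ = 0.0019
realised/bound (from unrounded values) ≈ 0.0067

0.0019
0.2803


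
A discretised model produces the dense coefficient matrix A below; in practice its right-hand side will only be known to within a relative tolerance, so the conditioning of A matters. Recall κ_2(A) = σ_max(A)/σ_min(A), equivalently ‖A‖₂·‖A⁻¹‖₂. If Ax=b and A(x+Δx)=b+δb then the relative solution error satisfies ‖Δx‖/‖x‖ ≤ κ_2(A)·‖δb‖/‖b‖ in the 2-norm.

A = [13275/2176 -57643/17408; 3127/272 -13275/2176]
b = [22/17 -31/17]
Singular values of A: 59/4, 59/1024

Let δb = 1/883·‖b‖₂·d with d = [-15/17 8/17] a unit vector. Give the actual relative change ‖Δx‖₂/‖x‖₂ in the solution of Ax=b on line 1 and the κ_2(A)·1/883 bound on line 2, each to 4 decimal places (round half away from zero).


from the listed singular values, σ₁ = 59/4, σ_n = 59/1024
κ_2(A) = (59/4) / (59/1024) = 256.0000
κ_2(A)·‖δb‖/‖b‖ = 0.2899
solve Ax = b  →  x = [-16.3948 -30.5962]
2-norm of b is 2.2361; of x, 34.7119
δb = ε·‖b‖·d = [-0.0022 0.0012]; solving A·Δx = δb gives ‖Δx‖ = 0.0440
dividing the unrounded norms, ‖Δx‖/‖x‖ = 0.0013
tightness: 0.0013 against a bound of 0.2899 (unrounded ratio ≈ 0.0044)

0.0013
0.2899


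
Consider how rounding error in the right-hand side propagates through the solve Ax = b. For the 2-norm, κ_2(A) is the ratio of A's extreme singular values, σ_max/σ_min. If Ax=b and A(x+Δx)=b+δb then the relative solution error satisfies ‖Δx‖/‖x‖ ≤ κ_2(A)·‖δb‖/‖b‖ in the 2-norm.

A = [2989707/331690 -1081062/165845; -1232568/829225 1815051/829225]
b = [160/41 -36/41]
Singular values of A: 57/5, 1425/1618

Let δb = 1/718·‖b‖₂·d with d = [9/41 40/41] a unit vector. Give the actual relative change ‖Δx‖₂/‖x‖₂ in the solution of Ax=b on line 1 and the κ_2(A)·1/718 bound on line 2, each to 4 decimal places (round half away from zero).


largest singular value 57/5, smallest 1425/1618
κ_2(A) = (57/5) / (1425/1618) = 12.9440
κ_2(A)·‖δb‖/‖b‖ = 0.0180
solve Ax = b  →  x = [0.2807 -0.2105]
2-norm of b is 4.0000; of x, 0.3509
δb = ε·‖b‖·d = [0.0012 0.0054]; solving A·Δx = δb gives ‖Δx‖ = 0.0063
relative error = 0.0180
tightness: 0.0180 against a bound of 0.0180; the bound is attained (ratio 1)

0.0180
0.0180


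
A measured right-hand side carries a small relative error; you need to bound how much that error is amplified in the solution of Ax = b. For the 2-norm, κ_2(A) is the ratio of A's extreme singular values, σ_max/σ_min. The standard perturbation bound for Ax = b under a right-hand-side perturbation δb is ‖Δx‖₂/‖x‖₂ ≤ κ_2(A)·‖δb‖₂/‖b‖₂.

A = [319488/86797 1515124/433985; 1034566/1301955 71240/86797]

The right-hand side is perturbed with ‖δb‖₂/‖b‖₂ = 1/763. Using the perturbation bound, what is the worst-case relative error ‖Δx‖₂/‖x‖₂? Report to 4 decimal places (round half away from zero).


form AᵀA = [14299023076/1008380025 907730096/67225335; 907730096/67225335 1441094096/112042225] with trace 6484868/239805 and determinant 1827904/29975625
char-poly roots: 676/25 and 2704/1199025
so κ_2 = √((676/25) / (2704/1199025)) = 109.5000
perturbation bound = 109.5000·1/763 = 0.1435

0.1435


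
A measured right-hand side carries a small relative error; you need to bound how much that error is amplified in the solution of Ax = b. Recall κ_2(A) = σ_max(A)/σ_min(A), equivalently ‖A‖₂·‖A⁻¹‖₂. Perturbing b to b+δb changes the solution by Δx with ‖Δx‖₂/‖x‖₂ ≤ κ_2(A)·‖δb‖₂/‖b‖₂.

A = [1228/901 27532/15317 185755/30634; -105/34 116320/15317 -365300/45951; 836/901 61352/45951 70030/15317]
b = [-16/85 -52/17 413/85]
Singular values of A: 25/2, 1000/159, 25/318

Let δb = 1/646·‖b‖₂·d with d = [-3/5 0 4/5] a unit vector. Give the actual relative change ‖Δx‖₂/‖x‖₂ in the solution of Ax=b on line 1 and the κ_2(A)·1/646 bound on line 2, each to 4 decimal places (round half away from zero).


from the listed singular values, σ₁ = 25/2, σ_n = 25/318
κ_2(A) = (25/2) / (25/318) = 159.0000
κ_2(A)·‖δb‖/‖b‖ = 0.2461
solve Ax = b  →  x = [-48.7552 -6.7085 12.9162]
‖b‖ = 5.7446, ‖x‖ = 50.8813
Δx = A⁻¹·δb where δb = 1/646·5.7446·d; ‖Δx‖ = 0.1131
realised ‖Δx‖/‖x‖ = 0.0022
tightness: 0.0022 against a bound of 0.2461 (unrounded ratio ≈ 0.0090)

0.0022
0.2461


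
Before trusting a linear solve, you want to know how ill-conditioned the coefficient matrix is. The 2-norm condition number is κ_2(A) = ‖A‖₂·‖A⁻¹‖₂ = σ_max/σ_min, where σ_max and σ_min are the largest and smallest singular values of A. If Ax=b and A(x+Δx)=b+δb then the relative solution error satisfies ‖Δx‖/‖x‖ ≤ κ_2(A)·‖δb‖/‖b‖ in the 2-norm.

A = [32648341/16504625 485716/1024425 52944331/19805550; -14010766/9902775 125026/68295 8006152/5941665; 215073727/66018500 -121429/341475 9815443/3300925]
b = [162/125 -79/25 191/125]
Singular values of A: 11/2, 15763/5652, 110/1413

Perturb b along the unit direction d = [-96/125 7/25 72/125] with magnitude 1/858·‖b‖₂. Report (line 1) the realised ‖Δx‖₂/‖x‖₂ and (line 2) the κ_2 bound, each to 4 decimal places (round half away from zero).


largest singular value 11/2, smallest 110/1413
κ = σ_max/σ_min = (11/2)/(110/1413) = 70.6500
bound on ‖Δx‖/‖x‖: κ·ε = 70.6500·1/858 = 0.0823
solve Ax = b  →  x = [7.2299 8.5600 -6.3835]
2-norm of b is 3.7417; of x, 12.8955
re-solving with b+δb shifts x by Δx of norm 0.0560
relative error = 0.0043
realised/bound (from unrounded values) ≈ 0.0528

0.0043
0.0823


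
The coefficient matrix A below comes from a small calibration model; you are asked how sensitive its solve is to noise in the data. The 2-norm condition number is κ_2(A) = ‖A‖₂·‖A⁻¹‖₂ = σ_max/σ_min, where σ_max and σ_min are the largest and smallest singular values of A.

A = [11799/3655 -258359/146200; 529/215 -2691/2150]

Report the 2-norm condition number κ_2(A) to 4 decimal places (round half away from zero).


M = AᵀA = [8803618/534361 -187759557/21374440; -187759557/21374440 4009359241/854977600]. tr(M)=62612969/2958400, det(M)=279841/2958400
solving λ² − 62612969/2958400·λ + 279841/2958400 = 0 gives λ = 529/25, 529/118336
κ_2(A) = √(λ_max/λ_min) = √((529/25) / (529/118336)) = 68.8000

68.8000


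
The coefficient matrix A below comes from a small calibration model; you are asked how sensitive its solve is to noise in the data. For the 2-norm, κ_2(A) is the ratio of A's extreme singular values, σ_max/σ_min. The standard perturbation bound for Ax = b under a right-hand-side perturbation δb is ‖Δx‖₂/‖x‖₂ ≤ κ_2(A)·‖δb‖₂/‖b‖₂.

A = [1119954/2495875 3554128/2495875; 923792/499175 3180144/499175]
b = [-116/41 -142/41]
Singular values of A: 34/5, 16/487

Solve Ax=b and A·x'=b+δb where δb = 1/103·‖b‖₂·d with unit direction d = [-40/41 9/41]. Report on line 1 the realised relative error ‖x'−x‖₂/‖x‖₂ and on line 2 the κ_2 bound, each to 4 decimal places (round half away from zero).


0.0217
2.0095

largest singular value 34/5, smallest 16/487
κ_2(A) = (34/5) / (16/487) = 206.9750
perturbation bound = 206.9750·1/103 = 2.0095
solve Ax = b  →  x = [-58.6047 16.4803]
2-norm of b is 4.4721; of x, 60.8778
Δx = A⁻¹·δb where δb = 1/103·4.4721·d; ‖Δx‖ = 1.3216
dividing the unrounded norms, ‖Δx‖/‖x‖ = 0.0217
realised/bound (from unrounded values) ≈ 0.0108


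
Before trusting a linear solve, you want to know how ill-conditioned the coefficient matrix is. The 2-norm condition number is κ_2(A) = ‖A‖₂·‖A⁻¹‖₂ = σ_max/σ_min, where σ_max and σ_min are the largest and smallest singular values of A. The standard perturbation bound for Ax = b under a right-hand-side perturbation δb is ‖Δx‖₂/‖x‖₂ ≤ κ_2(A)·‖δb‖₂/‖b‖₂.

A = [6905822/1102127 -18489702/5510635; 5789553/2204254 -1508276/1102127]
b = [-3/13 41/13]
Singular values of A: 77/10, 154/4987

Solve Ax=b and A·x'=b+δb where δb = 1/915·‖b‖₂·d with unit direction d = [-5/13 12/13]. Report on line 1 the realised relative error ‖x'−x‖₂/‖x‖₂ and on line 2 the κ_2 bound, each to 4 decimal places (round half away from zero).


σ_max = 77/10, σ_min = 154/4987
κ_2(A) = (77/10) / (154/4987) = 249.3500
bound on ‖Δx‖/‖x‖: κ·ε = 249.3500·1/915 = 0.2725
solve Ax = b  →  x = [45.8319 85.6589]
‖b‖₂ = 3.1623 and ‖x‖₂ = 97.1494
with δb = [-0.0013 0.0032], A·Δx = δb → ‖Δx‖ = 0.1119
relative error = 0.0012
realised/bound (from unrounded values) ≈ 0.0042

0.0012
0.2725


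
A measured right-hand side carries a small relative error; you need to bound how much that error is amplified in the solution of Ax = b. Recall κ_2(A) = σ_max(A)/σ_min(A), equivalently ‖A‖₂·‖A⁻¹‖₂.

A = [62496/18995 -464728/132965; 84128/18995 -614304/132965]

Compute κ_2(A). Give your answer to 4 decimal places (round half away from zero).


229.2500

M = AᵀA = [439330816/14432401 -3228952320/101026807; -3228952320/101026807 23733660736/707187649]. tr(M)=53817920/840889, det(M)=65536/840889
eigenvalues of AᵀA: λ = (tr ± √(tr²−4·det))/2 = 64, 1024/840889
so κ_2 = √(64 / (1024/840889)) = 229.2500


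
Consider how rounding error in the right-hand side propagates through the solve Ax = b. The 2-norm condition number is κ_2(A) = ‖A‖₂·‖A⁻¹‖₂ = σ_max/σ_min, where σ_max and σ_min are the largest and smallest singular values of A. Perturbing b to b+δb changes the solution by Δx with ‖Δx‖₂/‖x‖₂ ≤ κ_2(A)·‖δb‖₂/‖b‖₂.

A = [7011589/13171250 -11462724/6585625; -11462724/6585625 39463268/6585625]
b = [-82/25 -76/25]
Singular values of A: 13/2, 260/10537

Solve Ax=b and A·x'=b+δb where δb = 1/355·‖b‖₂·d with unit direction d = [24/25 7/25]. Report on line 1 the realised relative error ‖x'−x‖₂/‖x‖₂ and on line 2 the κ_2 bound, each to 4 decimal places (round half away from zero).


from the listed singular values, σ₁ = 13/2, σ_n = 260/10537
κ = σ_max/σ_min = (13/2)/(260/10537) = 263.4250
bound on ‖Δx‖/‖x‖: κ·ε = 263.4250·1/355 = 0.7420
solve Ax = b  →  x = [-155.5372 -45.6855]
‖b‖₂ = 4.4721 and ‖x‖₂ = 162.1080
re-solving with b+δb shifts x by Δx of norm 0.5105
relative error = 0.0031
so the bound overstates the realised error by a factor of ≈ 235.6149 (computed from the unrounded values)

0.0031
0.7420


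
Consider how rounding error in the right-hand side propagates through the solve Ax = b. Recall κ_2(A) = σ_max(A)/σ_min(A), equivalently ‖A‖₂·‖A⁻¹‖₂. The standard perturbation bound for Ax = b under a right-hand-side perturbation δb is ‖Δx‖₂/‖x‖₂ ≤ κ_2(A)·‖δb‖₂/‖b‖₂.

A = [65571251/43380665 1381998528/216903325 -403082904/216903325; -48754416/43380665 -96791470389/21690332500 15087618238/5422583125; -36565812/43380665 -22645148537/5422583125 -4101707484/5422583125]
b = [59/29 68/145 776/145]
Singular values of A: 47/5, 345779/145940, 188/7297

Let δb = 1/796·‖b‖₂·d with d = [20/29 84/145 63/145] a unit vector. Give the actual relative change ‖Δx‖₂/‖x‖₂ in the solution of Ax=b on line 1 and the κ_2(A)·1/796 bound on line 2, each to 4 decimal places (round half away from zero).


from the listed singular values, σ₁ = 47/5, σ_n = 188/7297
κ = σ_max/σ_min = (47/5)/(188/7297) = 364.8500
bound on ‖Δx‖/‖x‖: κ·ε = 364.8500·1/796 = 0.4584
solve Ax = b  →  x = [151.4453 -33.2896 7.9509]
‖b‖₂ = 5.7446 and ‖x‖₂ = 155.2645
Δx = A⁻¹·δb where δb = 1/796·5.7446·d; ‖Δx‖ = 0.2801
dividing the unrounded norms, ‖Δx‖/‖x‖ = 0.0018
tightness: 0.0018 against a bound of 0.4584 (unrounded ratio ≈ 0.0039)

0.0018
0.4584


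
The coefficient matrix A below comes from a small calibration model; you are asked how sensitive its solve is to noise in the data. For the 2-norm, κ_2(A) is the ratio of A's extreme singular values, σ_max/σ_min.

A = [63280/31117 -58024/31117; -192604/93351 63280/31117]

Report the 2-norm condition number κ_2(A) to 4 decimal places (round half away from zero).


55.5000

M = AᵀA = [86962576/10361961 -27590080/3453987; -27590080/3453987 8764736/1151329]. tr(M)=197200/12321, det(M)=1024/12321
char-poly roots: 16 and 64/12321
σ_max=√16=4, σ_min=√(64/12321)=(8/111) → κ = 55.5000


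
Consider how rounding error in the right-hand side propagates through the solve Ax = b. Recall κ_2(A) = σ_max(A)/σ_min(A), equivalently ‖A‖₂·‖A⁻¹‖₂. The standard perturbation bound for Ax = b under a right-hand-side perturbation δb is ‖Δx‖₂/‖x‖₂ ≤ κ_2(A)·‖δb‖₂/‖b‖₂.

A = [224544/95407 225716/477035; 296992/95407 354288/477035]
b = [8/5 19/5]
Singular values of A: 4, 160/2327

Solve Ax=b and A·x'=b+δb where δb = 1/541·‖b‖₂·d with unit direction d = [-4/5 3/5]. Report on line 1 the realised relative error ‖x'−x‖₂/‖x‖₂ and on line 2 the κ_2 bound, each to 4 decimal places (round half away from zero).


0.0076
0.1075

σ_max = 4, σ_min = 160/2327
condition number: 4 ÷ (160/2327) = 58.1750
worst-case relative error ≤ 58.1750 × 1/541 = 0.1075
solve Ax = b  →  x = [-2.2169 14.4085]
2-norm of b is 4.1231; of x, 14.5781
Δx = A⁻¹·δb where δb = 1/541·4.1231·d; ‖Δx‖ = 0.1108
realised ‖Δx‖/‖x‖ = 0.0076
so the bound overstates the realised error by a factor of ≈ 14.1428 (computed from the unrounded values)


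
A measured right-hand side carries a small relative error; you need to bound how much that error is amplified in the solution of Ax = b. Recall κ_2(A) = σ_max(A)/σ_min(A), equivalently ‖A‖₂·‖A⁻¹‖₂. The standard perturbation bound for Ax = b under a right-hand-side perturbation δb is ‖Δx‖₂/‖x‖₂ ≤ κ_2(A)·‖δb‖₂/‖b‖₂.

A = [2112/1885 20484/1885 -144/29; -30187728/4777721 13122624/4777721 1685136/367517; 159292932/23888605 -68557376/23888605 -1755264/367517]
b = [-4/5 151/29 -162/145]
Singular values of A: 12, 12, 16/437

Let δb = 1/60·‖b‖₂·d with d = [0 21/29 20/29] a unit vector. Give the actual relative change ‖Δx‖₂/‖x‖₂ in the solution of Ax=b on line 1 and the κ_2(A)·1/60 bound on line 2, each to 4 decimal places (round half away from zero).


from the listed singular values, σ₁ = 12, σ_n = 16/437
κ = σ_max/σ_min = 12/(16/437) = 327.7500
worst-case relative error ≤ 327.7500 × 1/60 = 5.4625
solve Ax = b  →  x = [51.8749 21.7951 59.5639]
‖b‖₂ = 5.3852 and ‖x‖₂ = 81.9383
δb = ε·‖b‖·d = [0.0000 0.0650 0.0619]; solving A·Δx = δb gives ‖Δx‖ = 2.4514
realised ‖Δx‖/‖x‖ = 0.0299
realised/bound (from unrounded values) ≈ 0.0055

0.0299
5.4625


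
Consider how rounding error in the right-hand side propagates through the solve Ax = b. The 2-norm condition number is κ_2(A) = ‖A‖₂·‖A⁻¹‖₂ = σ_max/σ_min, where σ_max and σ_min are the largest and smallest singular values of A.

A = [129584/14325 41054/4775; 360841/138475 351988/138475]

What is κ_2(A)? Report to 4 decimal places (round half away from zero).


form AᵀA = [24470302441/276124689 7768169500/92041563; 7768169500/92041563 2466148724/30680521] with trace 55488277/328329 and determinant 114244/328329
solving λ² − 55488277/328329·λ + 114244/328329 = 0 gives λ = 169, 676/328329
so κ_2 = √(169 / (676/328329)) = 286.5000

286.5000


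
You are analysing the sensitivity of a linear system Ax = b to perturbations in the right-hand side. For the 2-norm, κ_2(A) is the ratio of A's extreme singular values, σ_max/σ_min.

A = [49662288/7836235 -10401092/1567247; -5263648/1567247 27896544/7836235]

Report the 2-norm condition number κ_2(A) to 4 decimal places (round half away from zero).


form AᵀA = [10930770263296/212479512025 -2295431191872/42495902405; -2295431191872/42495902405 12051159297424/212479512025] with trace 5465381584/50530205 and determinant 467943424/6316275625
λ_max, λ_min = (5465381584/50530205 ± √746740980246444228864/63832540433550625)/2 = 2704/25, 173056/252651025
κ_2(A) = √(λ_max/λ_min) = √((2704/25) / (173056/252651025)) = 397.3750

397.3750


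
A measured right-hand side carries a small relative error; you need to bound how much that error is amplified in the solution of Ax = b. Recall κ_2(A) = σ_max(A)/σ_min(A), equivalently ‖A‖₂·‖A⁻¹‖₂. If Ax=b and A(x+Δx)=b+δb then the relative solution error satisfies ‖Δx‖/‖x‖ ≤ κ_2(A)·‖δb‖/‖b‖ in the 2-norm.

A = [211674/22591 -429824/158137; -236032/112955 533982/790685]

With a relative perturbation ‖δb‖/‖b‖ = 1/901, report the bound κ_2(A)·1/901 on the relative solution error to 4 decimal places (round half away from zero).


0.1712

AᵀA = [699499204/7590025 -1428079104/53130175; -1428079104/53130175 2917224004/371911225]; tr = 1487707400/14876449, det = 6250000/14876449
solving λ² − 1487707400/14876449·λ + 6250000/14876449 = 0 gives λ = 100, 62500/14876449
so κ_2 = √(100 / (62500/14876449)) = 154.2800
κ_2(A)·‖δb‖/‖b‖ = 0.1712


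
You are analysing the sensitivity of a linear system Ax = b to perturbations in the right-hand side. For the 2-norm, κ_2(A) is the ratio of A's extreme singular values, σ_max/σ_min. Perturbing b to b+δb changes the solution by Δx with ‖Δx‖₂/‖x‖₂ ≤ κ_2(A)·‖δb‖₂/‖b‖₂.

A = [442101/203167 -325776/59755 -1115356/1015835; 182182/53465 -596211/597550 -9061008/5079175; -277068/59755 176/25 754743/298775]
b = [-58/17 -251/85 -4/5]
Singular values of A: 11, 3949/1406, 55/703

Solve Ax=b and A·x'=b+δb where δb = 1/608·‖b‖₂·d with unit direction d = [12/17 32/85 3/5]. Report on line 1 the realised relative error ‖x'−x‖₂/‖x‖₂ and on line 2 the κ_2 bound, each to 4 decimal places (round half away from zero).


σ_max = 11, σ_min = 55/703
condition number: 11 ÷ (55/703) = 140.6000
perturbation bound = 140.6000·1/608 = 0.2313
solve Ax = b  →  x = [-24.4075 -0.0682 -44.9269]
2-norm of b is 4.5826; of x, 51.1288
with δb = [0.0053 0.0028 0.0045], A·Δx = δb → ‖Δx‖ = 0.0963
relative error = 0.0019
so the bound overstates the realised error by a factor of ≈ 122.7295 (computed from the unrounded values)

0.0019
0.2313


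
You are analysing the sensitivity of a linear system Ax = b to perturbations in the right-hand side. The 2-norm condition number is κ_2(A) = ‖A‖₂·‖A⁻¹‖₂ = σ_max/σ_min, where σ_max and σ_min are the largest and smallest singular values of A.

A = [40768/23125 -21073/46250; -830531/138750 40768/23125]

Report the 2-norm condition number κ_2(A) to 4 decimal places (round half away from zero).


111.0000

AᵀA = [239876741/6160500 -5829824/513375; -5829824/513375 2269501/684500]; tr = 1041209/24642, det = 28561/197136
λ_max, λ_min = (1041209/24642 ± √270941070400/151807041)/2 = 169/4, 169/49284
κ_2(A) = √(λ_max/λ_min) = √((169/4) / (169/49284)) = 111.0000


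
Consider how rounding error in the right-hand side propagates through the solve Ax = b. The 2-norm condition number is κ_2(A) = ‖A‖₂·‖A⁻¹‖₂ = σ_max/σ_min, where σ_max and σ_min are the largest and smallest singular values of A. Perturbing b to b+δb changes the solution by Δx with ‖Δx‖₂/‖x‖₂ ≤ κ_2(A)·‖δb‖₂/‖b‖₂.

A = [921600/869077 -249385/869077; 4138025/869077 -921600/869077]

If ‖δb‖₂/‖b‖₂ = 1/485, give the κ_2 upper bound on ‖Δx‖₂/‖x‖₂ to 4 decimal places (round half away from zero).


0.2132

M = AᵀA = [10691610625/449312809 -2405376000/449312809; -2405376000/449312809 542260225/449312809]. tr(M)=6682850/267289, det(M)=15625/267289
eigenvalues of AᵀA: λ = (tr ± √(tr²−4·det))/2 = 25, 625/267289
κ_2(A) = √(λ_max/λ_min) = √(25 / (625/267289)) = 103.4000
κ_2(A)·‖δb‖/‖b‖ = 0.2132


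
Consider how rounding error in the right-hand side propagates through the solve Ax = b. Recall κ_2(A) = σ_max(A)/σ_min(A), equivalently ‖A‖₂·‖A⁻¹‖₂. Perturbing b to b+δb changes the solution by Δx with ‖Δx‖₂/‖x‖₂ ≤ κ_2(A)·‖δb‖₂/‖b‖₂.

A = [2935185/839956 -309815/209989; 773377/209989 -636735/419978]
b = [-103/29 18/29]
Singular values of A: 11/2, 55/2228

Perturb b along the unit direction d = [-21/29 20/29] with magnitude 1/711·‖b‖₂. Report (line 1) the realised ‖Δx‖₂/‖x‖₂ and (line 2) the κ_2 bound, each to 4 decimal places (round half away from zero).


σ_max = 11/2, σ_min = 55/2228
κ_2(A) = (11/2) / (55/2228) = 222.8000
κ_2(A)·‖δb‖/‖b‖ = 0.3134
solve Ax = b  →  x = [46.4056 112.3189]
2-norm of b is 3.6056; of x, 121.5278
re-solving with b+δb shifts x by Δx of norm 0.2054
dividing the unrounded norms, ‖Δx‖/‖x‖ = 0.0017
realised/bound (from unrounded values) ≈ 0.0054

0.0017
0.3134


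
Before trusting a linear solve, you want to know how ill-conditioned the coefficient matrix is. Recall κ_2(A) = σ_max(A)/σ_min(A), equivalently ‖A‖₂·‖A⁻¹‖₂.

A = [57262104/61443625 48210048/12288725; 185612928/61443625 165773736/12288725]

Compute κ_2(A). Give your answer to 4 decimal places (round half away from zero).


287.7360

M = AᵀA = [60369772152384/6040510485025 53648571691008/1208102097005; 53648571691008/1208102097005 47688224440896/241620419401]. tr(M)=745137051264/3593403025, det(M)=74649600/143736121
eigenvalues of AᵀA: λ = (tr ± √(tr²−4·det))/2 = 5184/25, 360000/143736121
σ_max=√(5184/25)=(72/5), σ_min=√(360000/143736121)=(600/11989) → κ = 287.7360


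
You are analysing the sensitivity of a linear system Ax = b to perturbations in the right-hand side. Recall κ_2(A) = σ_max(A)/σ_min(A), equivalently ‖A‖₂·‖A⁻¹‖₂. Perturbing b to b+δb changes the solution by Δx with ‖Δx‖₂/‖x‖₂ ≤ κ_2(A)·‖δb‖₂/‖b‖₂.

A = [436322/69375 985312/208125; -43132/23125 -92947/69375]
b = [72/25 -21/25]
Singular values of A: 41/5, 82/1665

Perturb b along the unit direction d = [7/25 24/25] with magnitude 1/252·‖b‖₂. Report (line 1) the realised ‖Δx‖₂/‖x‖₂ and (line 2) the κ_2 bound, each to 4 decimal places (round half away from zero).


0.6607
0.6607

σ_max = 41/5, σ_min = 82/1665
κ_2(A) = (41/5) / (82/1665) = 166.5000
bound on ‖Δx‖/‖x‖: κ·ε = 166.5000·1/252 = 0.6607
solve Ax = b  →  x = [0.2927 0.2195]
2-norm of b is 3.0000; of x, 0.3659
with δb = [0.0033 0.0114], A·Δx = δb → ‖Δx‖ = 0.2417
dividing the unrounded norms, ‖Δx‖/‖x‖ = 0.6607
realised/bound = 1 exactly: the bound is attained for this b and d


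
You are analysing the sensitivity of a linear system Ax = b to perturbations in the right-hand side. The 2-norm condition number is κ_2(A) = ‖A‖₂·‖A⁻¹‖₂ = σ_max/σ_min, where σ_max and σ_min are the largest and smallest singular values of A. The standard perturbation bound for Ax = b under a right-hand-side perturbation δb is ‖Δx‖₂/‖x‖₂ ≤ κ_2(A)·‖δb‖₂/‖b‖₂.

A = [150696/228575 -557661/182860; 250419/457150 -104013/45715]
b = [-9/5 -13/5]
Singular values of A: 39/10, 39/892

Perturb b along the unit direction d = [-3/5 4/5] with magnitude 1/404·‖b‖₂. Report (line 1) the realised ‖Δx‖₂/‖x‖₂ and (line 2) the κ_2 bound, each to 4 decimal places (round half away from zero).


0.0078
0.2208

largest singular value 39/10, smallest 39/892
κ = σ_max/σ_min = (39/10)/(39/892) = 89.2000
bound on ‖Δx‖/‖x‖: κ·ε = 89.2000·1/404 = 0.2208
solve Ax = b  →  x = [-22.4828 -4.2702]
‖b‖ = 3.1623, ‖x‖ = 22.8847
Δx = A⁻¹·δb where δb = 1/404·3.1623·d; ‖Δx‖ = 0.1790
dividing the unrounded norms, ‖Δx‖/‖x‖ = 0.0078
so the bound overstates the realised error by a factor of ≈ 28.2235 (computed from the unrounded values)


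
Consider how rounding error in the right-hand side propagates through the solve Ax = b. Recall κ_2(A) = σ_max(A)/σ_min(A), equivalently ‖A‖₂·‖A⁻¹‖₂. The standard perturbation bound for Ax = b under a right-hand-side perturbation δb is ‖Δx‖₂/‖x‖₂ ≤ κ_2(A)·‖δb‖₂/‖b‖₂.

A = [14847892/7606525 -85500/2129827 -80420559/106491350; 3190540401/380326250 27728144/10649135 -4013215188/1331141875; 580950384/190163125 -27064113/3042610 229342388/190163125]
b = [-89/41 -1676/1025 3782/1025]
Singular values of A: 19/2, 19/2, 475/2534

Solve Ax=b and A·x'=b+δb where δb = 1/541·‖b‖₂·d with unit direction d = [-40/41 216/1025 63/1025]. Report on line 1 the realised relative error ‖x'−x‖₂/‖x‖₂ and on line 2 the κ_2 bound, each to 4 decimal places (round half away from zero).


σ_max = 19/2, σ_min = 475/2534
condition number: (19/2) ÷ (475/2534) = 50.6800
perturbation bound = 50.6800·1/541 = 0.0937
solve Ax = b  →  x = [2.8394 1.9313 10.1111]
‖b‖₂ = 4.5826 and ‖x‖₂ = 10.6783
δb = ε·‖b‖·d = [-0.0083 0.0018 0.0005]; solving A·Δx = δb gives ‖Δx‖ = 0.0452
relative error = 0.0042
so the bound overstates the realised error by a factor of ≈ 22.1369 (computed from the unrounded values)

0.0042
0.0937


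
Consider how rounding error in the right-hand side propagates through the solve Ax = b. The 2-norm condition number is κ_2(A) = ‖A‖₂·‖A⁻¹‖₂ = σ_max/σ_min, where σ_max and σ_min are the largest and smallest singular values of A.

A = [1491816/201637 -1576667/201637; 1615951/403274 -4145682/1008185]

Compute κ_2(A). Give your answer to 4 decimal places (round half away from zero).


form AᵀA = [39838607425/562733284 -52284064959/703416605; -52284064959/703416605 274510899541/3517083025] with trace 2489903429/16728100 and determinant 13845841/16728100
char-poly roots: 3721/25 and 3721/669124
σ_max=√(3721/25)=(61/5), σ_min=√(3721/669124)=(61/818) → κ = 163.6000

163.6000


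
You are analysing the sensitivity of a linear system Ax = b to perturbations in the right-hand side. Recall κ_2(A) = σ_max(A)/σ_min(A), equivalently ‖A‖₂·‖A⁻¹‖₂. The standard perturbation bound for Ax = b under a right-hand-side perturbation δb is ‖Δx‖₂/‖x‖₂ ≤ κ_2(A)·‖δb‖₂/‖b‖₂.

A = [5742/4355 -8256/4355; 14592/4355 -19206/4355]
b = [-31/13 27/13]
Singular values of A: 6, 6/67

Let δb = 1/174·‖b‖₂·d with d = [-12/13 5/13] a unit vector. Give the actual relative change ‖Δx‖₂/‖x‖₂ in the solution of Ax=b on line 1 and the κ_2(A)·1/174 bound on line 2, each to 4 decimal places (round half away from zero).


largest singular value 6, smallest 6/67
condition number: 6 ÷ (6/67) = 67.0000
κ_2(A)·‖δb‖/‖b‖ = 0.3851
solve Ax = b  →  x = [26.9000 19.9667]
2-norm of b is 3.1623; of x, 33.5004
re-solving with b+δb shifts x by Δx of norm 0.2029
dividing the unrounded norms, ‖Δx‖/‖x‖ = 0.0061
tightness: 0.0061 against a bound of 0.3851 (unrounded ratio ≈ 0.0157)

0.0061
0.3851


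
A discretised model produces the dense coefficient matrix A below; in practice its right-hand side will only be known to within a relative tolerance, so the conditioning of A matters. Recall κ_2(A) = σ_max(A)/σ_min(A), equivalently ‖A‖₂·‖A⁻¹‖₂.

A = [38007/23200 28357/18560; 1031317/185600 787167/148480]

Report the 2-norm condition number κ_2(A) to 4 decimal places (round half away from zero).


327.6800

AᵀA = [1849703689/55115776 7046365095/220463104; 7046365095/220463104 26843821225/881852416]; tr = 67109489/1048576, det = 625/16384
eigenvalues of AᵀA: λ = (tr ± √(tr²−4·det))/2 = 64, 625/1048576
so κ_2 = √(64 / (625/1048576)) = 327.6800


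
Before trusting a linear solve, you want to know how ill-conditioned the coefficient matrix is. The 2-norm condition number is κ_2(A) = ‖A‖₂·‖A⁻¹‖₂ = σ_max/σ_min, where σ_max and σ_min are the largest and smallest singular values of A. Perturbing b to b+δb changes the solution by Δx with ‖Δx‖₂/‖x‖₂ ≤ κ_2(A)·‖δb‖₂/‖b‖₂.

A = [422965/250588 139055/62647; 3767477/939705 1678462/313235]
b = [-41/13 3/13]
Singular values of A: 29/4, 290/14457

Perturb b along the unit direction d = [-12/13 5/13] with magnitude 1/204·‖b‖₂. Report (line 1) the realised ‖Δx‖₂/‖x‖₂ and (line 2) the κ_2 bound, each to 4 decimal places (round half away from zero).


from the listed singular values, σ₁ = 29/4, σ_n = 290/14457
κ_2(A) = (29/4) / (290/14457) = 361.4250
worst-case relative error ≤ 361.4250 × 1/204 = 1.7717
solve Ax = b  →  x = [-119.7269 89.6228]
2-norm of b is 3.1623; of x, 149.5552
re-solving with b+δb shifts x by Δx of norm 0.7728
relative error = 0.0052
tightness: 0.0052 against a bound of 1.7717 (unrounded ratio ≈ 0.0029)

0.0052
1.7717


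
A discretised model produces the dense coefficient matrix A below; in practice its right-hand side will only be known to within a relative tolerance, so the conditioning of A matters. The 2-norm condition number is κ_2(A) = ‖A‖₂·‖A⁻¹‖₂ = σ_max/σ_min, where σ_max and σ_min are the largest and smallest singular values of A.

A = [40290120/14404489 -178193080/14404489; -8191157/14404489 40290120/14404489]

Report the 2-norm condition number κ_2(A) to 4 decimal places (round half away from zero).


form AᵀA = [1005585260329/123432066241 -4467247635240/123432066241; -4467247635240/123432066241 19854888476800/123432066241] with trace 12409562009/73427761 and determinant 45697600/73427761
eigenvalues of AᵀA: λ = (tr ± √(tr²−4·det))/2 = 169, 270400/73427761
κ = σ_max/σ_min = 13/(520/8569) = 214.2250

214.2250


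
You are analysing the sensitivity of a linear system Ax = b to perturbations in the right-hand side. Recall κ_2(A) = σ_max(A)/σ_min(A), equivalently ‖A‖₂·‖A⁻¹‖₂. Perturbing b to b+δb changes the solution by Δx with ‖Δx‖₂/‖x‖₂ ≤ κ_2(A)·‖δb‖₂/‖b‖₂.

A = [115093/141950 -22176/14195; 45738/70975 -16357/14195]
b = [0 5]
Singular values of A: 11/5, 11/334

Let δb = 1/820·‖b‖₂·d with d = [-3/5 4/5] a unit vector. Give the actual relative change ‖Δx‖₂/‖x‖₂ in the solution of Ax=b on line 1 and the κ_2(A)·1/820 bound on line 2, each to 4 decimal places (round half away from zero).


from the listed singular values, σ₁ = 11/5, σ_n = 11/334
κ_2(A) = (11/5) / (11/334) = 66.8000
perturbation bound = 66.8000·1/820 = 0.0815
solve Ax = b  →  x = [107.8075 55.9519]
‖b‖₂ = 5.0000 and ‖x‖₂ = 121.4622
δb = ε·‖b‖·d = [-0.0037 0.0049]; solving A·Δx = δb gives ‖Δx‖ = 0.1851
dividing the unrounded norms, ‖Δx‖/‖x‖ = 0.0015
so the bound overstates the realised error by a factor of ≈ 53.4434 (computed from the unrounded values)

0.0015
0.0815
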